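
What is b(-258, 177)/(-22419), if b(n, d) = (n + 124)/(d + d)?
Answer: 67/3968163 ≈ 1.6884e-5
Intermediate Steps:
b(n, d) = (124 + n)/(2*d) (b(n, d) = (124 + n)/((2*d)) = (124 + n)*(1/(2*d)) = (124 + n)/(2*d))
b(-258, 177)/(-22419) = ((½)*(124 - 258)/177)/(-22419) = ((½)*(1/177)*(-134))*(-1/22419) = -67/177*(-1/22419) = 67/3968163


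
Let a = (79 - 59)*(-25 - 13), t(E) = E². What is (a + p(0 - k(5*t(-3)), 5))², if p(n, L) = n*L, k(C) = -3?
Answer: 555025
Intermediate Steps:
a = -760 (a = 20*(-38) = -760)
p(n, L) = L*n
(a + p(0 - k(5*t(-3)), 5))² = (-760 + 5*(0 - 1*(-3)))² = (-760 + 5*(0 + 3))² = (-760 + 5*3)² = (-760 + 15)² = (-745)² = 555025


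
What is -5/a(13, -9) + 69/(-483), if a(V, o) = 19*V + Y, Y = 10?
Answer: -292/1799 ≈ -0.16231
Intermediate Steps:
a(V, o) = 10 + 19*V (a(V, o) = 19*V + 10 = 10 + 19*V)
-5/a(13, -9) + 69/(-483) = -5/(10 + 19*13) + 69/(-483) = -5/(10 + 247) + 69*(-1/483) = -5/257 - ⅐ = -292/1799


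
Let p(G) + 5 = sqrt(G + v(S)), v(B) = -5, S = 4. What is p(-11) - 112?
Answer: -117 + 4*I ≈ -117.0 + 4.0*I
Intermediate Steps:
p(G) = -5 + sqrt(-5 + G) (p(G) = -5 + sqrt(G - 5) = -5 + sqrt(-5 + G))
p(-11) - 112 = (-5 + sqrt(-5 - 11)) - 112 = (-5 + sqrt(-16)) - 112 = (-5 + 4*I) - 112 = -117 + 4*I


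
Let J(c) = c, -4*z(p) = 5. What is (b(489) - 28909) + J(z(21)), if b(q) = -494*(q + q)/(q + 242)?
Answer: -86466099/2924 ≈ -29571.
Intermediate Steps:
z(p) = -5/4 (z(p) = -¼*5 = -5/4)
b(q) = -988*q/(242 + q) (b(q) = -494*2*q/(242 + q) = -988*q/(242 + q))
(b(489) - 28909) + J(z(21)) = (-988*489/(242 + 489) - 28909) - 5/4 = (-988*489/731 - 28909) - 5/4 = (-988*489*1/731 - 28909) - 5/4 = (-483132/731 - 28909) - 5/4 = -21615611/731 - 5/4 = -86466099/2924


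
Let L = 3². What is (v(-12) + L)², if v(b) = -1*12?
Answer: 9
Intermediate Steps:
v(b) = -12
L = 9
(v(-12) + L)² = (-12 + 9)² = (-3)² = 9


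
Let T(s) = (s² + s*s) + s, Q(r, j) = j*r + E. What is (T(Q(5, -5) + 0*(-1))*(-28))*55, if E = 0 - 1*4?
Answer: -2545620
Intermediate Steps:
E = -4 (E = 0 - 4 = -4)
Q(r, j) = -4 + j*r (Q(r, j) = j*r - 4 = -4 + j*r)
T(s) = s + 2*s² (T(s) = (s² + s²) + s = 2*s² + s = s + 2*s²)
(T(Q(5, -5) + 0*(-1))*(-28))*55 = ((((-4 - 5*5) + 0*(-1))*(1 + 2*((-4 - 5*5) + 0*(-1))))*(-28))*55 = ((((-4 - 25) + 0)*(1 + 2*((-4 - 25) + 0)))*(-28))*55 = (((-29 + 0)*(1 + 2*(-29 + 0)))*(-28))*55 = (-29*(1 + 2*(-29))*(-28))*55 = (-29*(1 - 58)*(-28))*55 = (-29*(-57)*(-28))*55 = (1653*(-28))*55 = -46284*55 = -2545620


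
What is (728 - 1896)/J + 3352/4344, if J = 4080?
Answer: 22402/46155 ≈ 0.48536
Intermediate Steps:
(728 - 1896)/J + 3352/4344 = (728 - 1896)/4080 + 3352/4344 = -1168*1/4080 + 3352*(1/4344) = -73/255 + 419/543 = 22402/46155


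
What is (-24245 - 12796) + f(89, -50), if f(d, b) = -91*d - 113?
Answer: -45253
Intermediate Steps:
f(d, b) = -113 - 91*d
(-24245 - 12796) + f(89, -50) = (-24245 - 12796) + (-113 - 91*89) = -37041 + (-113 - 8099) = -37041 - 8212 = -45253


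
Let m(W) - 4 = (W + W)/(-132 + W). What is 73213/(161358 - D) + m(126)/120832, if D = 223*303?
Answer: 4421454617/5666356224 ≈ 0.78030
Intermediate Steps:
m(W) = 4 + 2*W/(-132 + W) (m(W) = 4 + (W + W)/(-132 + W) = 4 + (2*W)/(-132 + W) = 4 + 2*W/(-132 + W))
D = 67569
73213/(161358 - D) + m(126)/120832 = 73213/(161358 - 1*67569) + (6*(-88 + 126)/(-132 + 126))/120832 = 73213/(161358 - 67569) + (6*38/(-6))*(1/120832) = 73213/93789 + (6*(-⅙)*38)*(1/120832) = 73213*(1/93789) - 38*1/120832 = 73213/93789 - 19/60416 = 4421454617/5666356224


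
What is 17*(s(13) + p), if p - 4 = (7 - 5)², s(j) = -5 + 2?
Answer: 85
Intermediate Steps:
s(j) = -3
p = 8 (p = 4 + (7 - 5)² = 4 + 2² = 4 + 4 = 8)
17*(s(13) + p) = 17*(-3 + 8) = 17*5 = 85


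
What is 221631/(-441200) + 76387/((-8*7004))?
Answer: -2882523287/1545082400 ≈ -1.8656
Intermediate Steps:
221631/(-441200) + 76387/((-8*7004)) = 221631*(-1/441200) + 76387/(-56032) = -221631/441200 + 76387*(-1/56032) = -221631/441200 - 76387/56032 = -2882523287/1545082400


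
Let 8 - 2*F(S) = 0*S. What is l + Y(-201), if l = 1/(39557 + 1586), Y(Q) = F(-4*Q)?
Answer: 164573/41143 ≈ 4.0000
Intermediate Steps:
F(S) = 4 (F(S) = 4 - 0*S = 4 - 1/2*0 = 4 + 0 = 4)
Y(Q) = 4
l = 1/41143 ≈ 2.4305e-5
l + Y(-201) = 1/41143 + 4 = 164573/41143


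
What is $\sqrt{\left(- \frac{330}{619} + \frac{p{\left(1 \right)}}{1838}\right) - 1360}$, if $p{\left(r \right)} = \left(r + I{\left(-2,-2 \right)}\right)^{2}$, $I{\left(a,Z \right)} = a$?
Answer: $\frac{i \sqrt{1761088804678202}}{1137722} \approx 36.885 i$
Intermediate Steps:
$p{\left(r \right)} = \left(-2 + r\right)^{2}$ ($p{\left(r \right)} = \left(r - 2\right)^{2} = \left(-2 + r\right)^{2}$)
$\sqrt{\left(- \frac{330}{619} + \frac{p{\left(1 \right)}}{1838}\right) - 1360} = \sqrt{\left(- \frac{330}{619} + \frac{\left(-2 + 1\right)^{2}}{1838}\right) - 1360} = \sqrt{\left(\left(-330\right) \frac{1}{619} + \left(-1\right)^{2} \cdot \frac{1}{1838}\right) - 1360} = \sqrt{\left(- \frac{330}{619} + 1 \cdot \frac{1}{1838}\right) - 1360} = \sqrt{\left(- \frac{330}{619} + \frac{1}{1838}\right) - 1360} = \sqrt{- \frac{605921}{1137722} - 1360} = \sqrt{- \frac{1547907841}{1137722}} = \frac{i \sqrt{1761088804678202}}{1137722}$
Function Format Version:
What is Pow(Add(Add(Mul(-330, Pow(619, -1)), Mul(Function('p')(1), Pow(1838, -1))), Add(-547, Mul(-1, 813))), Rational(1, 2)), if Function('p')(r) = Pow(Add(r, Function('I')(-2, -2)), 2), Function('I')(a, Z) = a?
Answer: Mul(Rational(1, 1137722), I, Pow(1761088804678202, Rational(1, 2))) ≈ Mul(36.885, I)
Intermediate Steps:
Function('p')(r) = Pow(Add(-2, r), 2) (Function('p')(r) = Pow(Add(r, -2), 2) = Pow(Add(-2, r), 2))
Pow(Add(Add(Mul(-330, Pow(619, -1)), Mul(Function('p')(1), Pow(1838, -1))), Add(-547, Mul(-1, 813))), Rational(1, 2)) = Pow(Add(Add(Mul(-330, Pow(619, -1)), Mul(Pow(Add(-2, 1), 2), Pow(1838, -1))), Add(-547, Mul(-1, 813))), Rational(1, 2)) = Pow(Add(Add(Mul(-330, Rational(1, 619)), Mul(Pow(-1, 2), Rational(1, 1838))), Add(-547, -813)), Rational(1, 2)) = Pow(Add(Add(Rational(-330, 619), Mul(1, Rational(1, 1838))), -1360), Rational(1, 2)) = Pow(Add(Add(Rational(-330, 619), Rational(1, 1838)), -1360), Rational(1, 2)) = Pow(Add(Rational(-605921, 1137722), -1360), Rational(1, 2)) = Pow(Rational(-1547907841, 1137722), Rational(1, 2)) = Mul(Rational(1, 1137722), I, Pow(1761088804678202, Rational(1, 2)))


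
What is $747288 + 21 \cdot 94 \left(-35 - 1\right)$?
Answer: $676224$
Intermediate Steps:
$747288 + 21 \cdot 94 \left(-35 - 1\right) = 747288 + 1974 \left(-36\right) = 747288 - 71064 = 676224$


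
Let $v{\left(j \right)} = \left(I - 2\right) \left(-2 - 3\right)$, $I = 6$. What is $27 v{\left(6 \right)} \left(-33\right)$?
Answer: $17820$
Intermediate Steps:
$v{\left(j \right)} = -20$ ($v{\left(j \right)} = \left(6 - 2\right) \left(-2 - 3\right) = 4 \left(-5\right) = -20$)
$27 v{\left(6 \right)} \left(-33\right) = 27 \left(-20\right) \left(-33\right) = \left(-540\right) \left(-33\right) = 17820$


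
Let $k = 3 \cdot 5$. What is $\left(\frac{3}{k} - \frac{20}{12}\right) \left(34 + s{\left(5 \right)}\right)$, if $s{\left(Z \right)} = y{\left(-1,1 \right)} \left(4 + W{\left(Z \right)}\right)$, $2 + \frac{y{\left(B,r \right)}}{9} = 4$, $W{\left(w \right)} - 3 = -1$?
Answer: $- \frac{3124}{15} \approx -208.27$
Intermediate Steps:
$W{\left(w \right)} = 2$ ($W{\left(w \right)} = 3 - 1 = 2$)
$y{\left(B,r \right)} = 18$ ($y{\left(B,r \right)} = -18 + 9 \cdot 4 = -18 + 36 = 18$)
$k = 15$
$s{\left(Z \right)} = 108$ ($s{\left(Z \right)} = 18 \left(4 + 2\right) = 18 \cdot 6 = 108$)
$\left(\frac{3}{k} - \frac{20}{12}\right) \left(34 + s{\left(5 \right)}\right) = \left(\frac{3}{15} - \frac{20}{12}\right) \left(34 + 108\right) = \left(3 \cdot \frac{1}{15} - \frac{5}{3}\right) 142 = \left(\frac{1}{5} - \frac{5}{3}\right) 142 = \left(- \frac{22}{15}\right) 142 = - \frac{3124}{15}$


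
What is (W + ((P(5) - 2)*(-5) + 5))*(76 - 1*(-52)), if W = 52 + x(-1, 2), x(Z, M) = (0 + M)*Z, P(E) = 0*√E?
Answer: 8320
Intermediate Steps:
P(E) = 0
x(Z, M) = M*Z
W = 50 (W = 52 + 2*(-1) = 52 - 2 = 50)
(W + ((P(5) - 2)*(-5) + 5))*(76 - 1*(-52)) = (50 + ((0 - 2)*(-5) + 5))*(76 - 1*(-52)) = (50 + (-2*(-5) + 5))*(76 + 52) = (50 + (10 + 5))*128 = (50 + 15)*128 = 65*128 = 8320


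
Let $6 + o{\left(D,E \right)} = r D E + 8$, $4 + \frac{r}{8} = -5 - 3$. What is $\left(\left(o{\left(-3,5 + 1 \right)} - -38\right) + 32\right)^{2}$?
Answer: $3240000$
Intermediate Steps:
$r = -96$ ($r = -32 + 8 \left(-5 - 3\right) = -32 + 8 \left(-8\right) = -32 - 64 = -96$)
$o{\left(D,E \right)} = 2 - 96 D E$ ($o{\left(D,E \right)} = -6 + \left(- 96 D E + 8\right) = -6 - \left(-8 + 96 D E\right) = 2 - 96 D E$)
$\left(\left(o{\left(-3,5 + 1 \right)} - -38\right) + 32\right)^{2} = \left(\left(\left(2 - - 288 \left(5 + 1\right)\right) - -38\right) + 32\right)^{2} = \left(\left(\left(2 - \left(-288\right) 6\right) + 38\right) + 32\right)^{2} = \left(\left(\left(2 + 1728\right) + 38\right) + 32\right)^{2} = \left(\left(1730 + 38\right) + 32\right)^{2} = \left(1768 + 32\right)^{2} = 1800^{2} = 3240000$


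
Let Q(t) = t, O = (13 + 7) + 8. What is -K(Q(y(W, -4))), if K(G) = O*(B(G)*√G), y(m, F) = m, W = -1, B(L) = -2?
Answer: 56*I ≈ 56.0*I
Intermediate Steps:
O = 28 (O = 20 + 8 = 28)
K(G) = -56*√G (K(G) = 28*(-2*√G) = -56*√G)
-K(Q(y(W, -4))) = -(-56)*√(-1) = -(-56)*I = 56*I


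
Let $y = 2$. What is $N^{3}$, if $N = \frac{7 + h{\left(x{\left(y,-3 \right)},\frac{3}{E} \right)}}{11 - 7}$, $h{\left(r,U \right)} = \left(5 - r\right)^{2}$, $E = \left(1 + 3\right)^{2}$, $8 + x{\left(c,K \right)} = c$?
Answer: $32768$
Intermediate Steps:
$x{\left(c,K \right)} = -8 + c$
$E = 16$ ($E = 4^{2} = 16$)
$N = 32$ ($N = \frac{7 + \left(-5 + \left(-8 + 2\right)\right)^{2}}{11 - 7} = \frac{7 + \left(-5 - 6\right)^{2}}{4} = \left(7 + \left(-11\right)^{2}\right) \frac{1}{4} = \left(7 + 121\right) \frac{1}{4} = 128 \cdot \frac{1}{4} = 32$)
$N^{3} = 32^{3} = 32768$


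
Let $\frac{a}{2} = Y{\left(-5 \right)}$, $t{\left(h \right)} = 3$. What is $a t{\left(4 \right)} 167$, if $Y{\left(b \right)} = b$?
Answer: $-5010$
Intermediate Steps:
$a = -10$ ($a = 2 \left(-5\right) = -10$)
$a t{\left(4 \right)} 167 = \left(-10\right) 3 \cdot 167 = \left(-30\right) 167 = -5010$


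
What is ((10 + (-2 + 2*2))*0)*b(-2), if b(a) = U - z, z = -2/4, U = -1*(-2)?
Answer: 0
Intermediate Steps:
U = 2
z = -½ (z = -2*¼ = -½ ≈ -0.50000)
b(a) = 5/2 (b(a) = 2 - 1*(-½) = 2 + ½ = 5/2)
((10 + (-2 + 2*2))*0)*b(-2) = ((10 + (-2 + 2*2))*0)*(5/2) = ((10 + (-2 + 4))*0)*(5/2) = ((10 + 2)*0)*(5/2) = (12*0)*(5/2) = 0*(5/2) = 0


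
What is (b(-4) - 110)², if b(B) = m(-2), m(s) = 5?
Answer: 11025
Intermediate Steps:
b(B) = 5
(b(-4) - 110)² = (5 - 110)² = (-105)² = 11025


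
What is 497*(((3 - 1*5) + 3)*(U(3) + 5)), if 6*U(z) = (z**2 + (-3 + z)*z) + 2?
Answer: 20377/6 ≈ 3396.2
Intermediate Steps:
U(z) = 1/3 + z**2/6 + z*(-3 + z)/6 (U(z) = ((z**2 + (-3 + z)*z) + 2)/6 = ((z**2 + z*(-3 + z)) + 2)/6 = (2 + z**2 + z*(-3 + z))/6 = 1/3 + z**2/6 + z*(-3 + z)/6)
497*(((3 - 1*5) + 3)*(U(3) + 5)) = 497*(((3 - 1*5) + 3)*((1/3 - 1/2*3 + (1/3)*3**2) + 5)) = 497*(((3 - 5) + 3)*((1/3 - 3/2 + (1/3)*9) + 5)) = 497*((-2 + 3)*((1/3 - 3/2 + 3) + 5)) = 497*(1*(11/6 + 5)) = 497*(1*(41/6)) = 497*(41/6) = 20377/6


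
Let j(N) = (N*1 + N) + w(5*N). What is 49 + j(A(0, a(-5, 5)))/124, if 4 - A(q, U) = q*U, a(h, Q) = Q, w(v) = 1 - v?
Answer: 6065/124 ≈ 48.911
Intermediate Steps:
A(q, U) = 4 - U*q (A(q, U) = 4 - q*U = 4 - U*q)
j(N) = 1 - 3*N (j(N) = (N*1 + N) + (1 - 5*N) = (N + N) + (1 - 5*N) = 2*N + (1 - 5*N) = 1 - 3*N)
49 + j(A(0, a(-5, 5)))/124 = 49 + (1 - 3*(4 - 1*5*0))/124 = 49 + (1 - 3*(4 + 0))/124 = 49 + (1 - 3*4)/124 = 49 + (1 - 12)/124 = 49 + (1/124)*(-11) = 49 - 11/124 = 6065/124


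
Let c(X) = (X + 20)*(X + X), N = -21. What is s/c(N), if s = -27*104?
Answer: -468/7 ≈ -66.857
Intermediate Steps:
s = -2808
c(X) = 2*X*(20 + X) (c(X) = (20 + X)*(2*X) = 2*X*(20 + X))
s/c(N) = -2808*(-1/(42*(20 - 21))) = -2808/(2*(-21)*(-1)) = -2808/42 = -2808*1/42 = -468/7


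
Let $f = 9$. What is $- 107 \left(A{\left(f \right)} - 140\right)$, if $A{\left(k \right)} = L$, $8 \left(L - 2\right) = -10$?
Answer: $\frac{59599}{4} \approx 14900.0$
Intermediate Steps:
$L = \frac{3}{4}$ ($L = 2 + \frac{1}{8} \left(-10\right) = 2 - \frac{5}{4} = \frac{3}{4} \approx 0.75$)
$A{\left(k \right)} = \frac{3}{4}$
$- 107 \left(A{\left(f \right)} - 140\right) = - 107 \left(\frac{3}{4} - 140\right) = \left(-107\right) \left(- \frac{557}{4}\right) = \frac{59599}{4}$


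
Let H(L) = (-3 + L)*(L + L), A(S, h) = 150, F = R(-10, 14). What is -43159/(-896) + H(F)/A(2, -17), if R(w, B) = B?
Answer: 3374909/67200 ≈ 50.222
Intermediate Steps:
F = 14
H(L) = 2*L*(-3 + L) (H(L) = (-3 + L)*(2*L) = 2*L*(-3 + L))
-43159/(-896) + H(F)/A(2, -17) = -43159/(-896) + (2*14*(-3 + 14))/150 = -43159*(-1/896) + (2*14*11)*(1/150) = 43159/896 + 308*(1/150) = 43159/896 + 154/75 = 3374909/67200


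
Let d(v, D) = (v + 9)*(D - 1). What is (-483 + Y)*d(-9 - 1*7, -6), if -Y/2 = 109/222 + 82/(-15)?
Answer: -4288186/185 ≈ -23179.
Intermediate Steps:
Y = 1841/185 (Y = -2*(109/222 + 82/(-15)) = -2*(109*(1/222) + 82*(-1/15)) = -2*(109/222 - 82/15) = -2*(-1841/370) = 1841/185 ≈ 9.9514)
d(v, D) = (-1 + D)*(9 + v) (d(v, D) = (9 + v)*(-1 + D) = (-1 + D)*(9 + v))
(-483 + Y)*d(-9 - 1*7, -6) = (-483 + 1841/185)*(-9 - (-9 - 1*7) + 9*(-6) - 6*(-9 - 1*7)) = -87514*(-9 - (-9 - 7) - 54 - 6*(-9 - 7))/185 = -87514*(-9 - 1*(-16) - 54 - 6*(-16))/185 = -87514*(-9 + 16 - 54 + 96)/185 = -87514/185*49 = -4288186/185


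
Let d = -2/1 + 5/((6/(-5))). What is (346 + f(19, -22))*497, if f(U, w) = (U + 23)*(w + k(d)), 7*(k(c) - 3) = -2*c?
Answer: -187866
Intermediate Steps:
d = -37/6 (d = -2*1 + 5/((6*(-1/5))) = -2 + 5/(-6/5) = -2 + 5*(-5/6) = -2 - 25/6 = -37/6 ≈ -6.1667)
k(c) = 3 - 2*c/7 (k(c) = 3 + (-2*c)/7 = 3 - 2*c/7)
f(U, w) = (23 + U)*(100/21 + w) (f(U, w) = (U + 23)*(w + (3 - 2/7*(-37/6))) = (23 + U)*(w + (3 + 37/21)) = (23 + U)*(w + 100/21) = (23 + U)*(100/21 + w))
(346 + f(19, -22))*497 = (346 + (2300/21 + 23*(-22) + (100/21)*19 + 19*(-22)))*497 = (346 + (2300/21 - 506 + 1900/21 - 418))*497 = (346 - 724)*497 = -378*497 = -187866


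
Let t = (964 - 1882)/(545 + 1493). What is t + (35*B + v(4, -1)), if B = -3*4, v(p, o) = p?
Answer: -424363/1019 ≈ -416.45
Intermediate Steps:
B = -12
t = -459/1019 (t = -918/2038 = -918*1/2038 = -459/1019 ≈ -0.45044)
t + (35*B + v(4, -1)) = -459/1019 + (35*(-12) + 4) = -459/1019 + (-420 + 4) = -459/1019 - 416 = -424363/1019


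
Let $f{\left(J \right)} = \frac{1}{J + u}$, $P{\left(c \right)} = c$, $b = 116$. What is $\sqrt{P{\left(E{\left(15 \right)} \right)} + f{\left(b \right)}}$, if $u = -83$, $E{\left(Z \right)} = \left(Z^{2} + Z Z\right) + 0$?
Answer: $\frac{\sqrt{490083}}{33} \approx 21.214$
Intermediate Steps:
$E{\left(Z \right)} = 2 Z^{2}$ ($E{\left(Z \right)} = \left(Z^{2} + Z^{2}\right) + 0 = 2 Z^{2} + 0 = 2 Z^{2}$)
$f{\left(J \right)} = \frac{1}{-83 + J}$ ($f{\left(J \right)} = \frac{1}{J - 83} = \frac{1}{-83 + J}$)
$\sqrt{P{\left(E{\left(15 \right)} \right)} + f{\left(b \right)}} = \sqrt{2 \cdot 15^{2} + \frac{1}{-83 + 116}} = \sqrt{2 \cdot 225 + \frac{1}{33}} = \sqrt{450 + \frac{1}{33}} = \sqrt{\frac{14851}{33}} = \frac{\sqrt{490083}}{33}$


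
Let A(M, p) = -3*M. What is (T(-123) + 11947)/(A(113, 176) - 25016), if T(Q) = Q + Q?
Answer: -11701/25355 ≈ -0.46149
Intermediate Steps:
T(Q) = 2*Q
(T(-123) + 11947)/(A(113, 176) - 25016) = (2*(-123) + 11947)/(-3*113 - 25016) = (-246 + 11947)/(-339 - 25016) = 11701/(-25355) = 11701*(-1/25355) = -11701/25355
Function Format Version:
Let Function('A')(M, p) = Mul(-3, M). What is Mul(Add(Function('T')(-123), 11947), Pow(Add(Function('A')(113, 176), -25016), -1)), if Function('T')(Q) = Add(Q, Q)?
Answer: Rational(-11701, 25355) ≈ -0.46149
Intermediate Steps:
Function('T')(Q) = Mul(2, Q)
Mul(Add(Function('T')(-123), 11947), Pow(Add(Function('A')(113, 176), -25016), -1)) = Mul(Add(Mul(2, -123), 11947), Pow(Add(Mul(-3, 113), -25016), -1)) = Mul(Add(-246, 11947), Pow(Add(-339, -25016), -1)) = Mul(11701, Pow(-25355, -1)) = Mul(11701, Rational(-1, 25355)) = Rational(-11701, 25355)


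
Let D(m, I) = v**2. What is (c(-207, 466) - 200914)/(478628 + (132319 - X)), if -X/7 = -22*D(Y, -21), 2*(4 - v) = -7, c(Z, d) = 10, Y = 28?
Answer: -133936/401523 ≈ -0.33357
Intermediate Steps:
v = 15/2 (v = 4 - 1/2*(-7) = 4 + 7/2 = 15/2 ≈ 7.5000)
D(m, I) = 225/4 (D(m, I) = (15/2)**2 = 225/4)
X = 17325/2 (X = -(-154)*225/4 = -7*(-2475/2) = 17325/2 ≈ 8662.5)
(c(-207, 466) - 200914)/(478628 + (132319 - X)) = (10 - 200914)/(478628 + (132319 - 1*17325/2)) = -200904/(478628 + (132319 - 17325/2)) = -200904/(478628 + 247313/2) = -200904/1204569/2 = -200904*2/1204569 = -133936/401523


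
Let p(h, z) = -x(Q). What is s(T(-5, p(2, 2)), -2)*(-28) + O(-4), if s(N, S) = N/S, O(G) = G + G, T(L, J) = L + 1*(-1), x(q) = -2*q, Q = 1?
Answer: -92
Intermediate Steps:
p(h, z) = 2 (p(h, z) = -(-2) = -1*(-2) = 2)
T(L, J) = -1 + L (T(L, J) = L - 1 = -1 + L)
O(G) = 2*G
s(T(-5, p(2, 2)), -2)*(-28) + O(-4) = ((-1 - 5)/(-2))*(-28) + 2*(-4) = -6*(-1/2)*(-28) - 8 = 3*(-28) - 8 = -84 - 8 = -92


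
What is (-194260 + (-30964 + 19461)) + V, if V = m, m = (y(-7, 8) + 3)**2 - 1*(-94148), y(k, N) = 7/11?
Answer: -13503815/121 ≈ -1.1160e+5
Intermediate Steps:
y(k, N) = 7/11 (y(k, N) = 7*(1/11) = 7/11)
m = 11393508/121 (m = (7/11 + 3)**2 - 1*(-94148) = (40/11)**2 + 94148 = 1600/121 + 94148 = 11393508/121 ≈ 94161.)
V = 11393508/121 ≈ 94161.
(-194260 + (-30964 + 19461)) + V = (-194260 + (-30964 + 19461)) + 11393508/121 = (-194260 - 11503) + 11393508/121 = -205763 + 11393508/121 = -13503815/121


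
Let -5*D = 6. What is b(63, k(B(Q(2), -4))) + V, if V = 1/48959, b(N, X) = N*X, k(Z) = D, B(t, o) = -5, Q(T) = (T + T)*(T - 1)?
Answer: -18506497/244795 ≈ -75.600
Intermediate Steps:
D = -6/5 (D = -1/5*6 = -6/5 ≈ -1.2000)
Q(T) = 2*T*(-1 + T) (Q(T) = (2*T)*(-1 + T) = 2*T*(-1 + T))
k(Z) = -6/5
V = 1/48959 ≈ 2.0425e-5
b(63, k(B(Q(2), -4))) + V = 63*(-6/5) + 1/48959 = -378/5 + 1/48959 = -18506497/244795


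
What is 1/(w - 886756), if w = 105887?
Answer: -1/780869 ≈ -1.2806e-6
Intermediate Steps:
1/(w - 886756) = 1/(105887 - 886756) = 1/(-780869) = -1/780869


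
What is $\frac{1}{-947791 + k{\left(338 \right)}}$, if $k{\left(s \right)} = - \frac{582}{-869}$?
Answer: $- \frac{869}{823629797} \approx -1.0551 \cdot 10^{-6}$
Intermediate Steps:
$k{\left(s \right)} = \frac{582}{869}$ ($k{\left(s \right)} = \left(-582\right) \left(- \frac{1}{869}\right) = \frac{582}{869}$)
$\frac{1}{-947791 + k{\left(338 \right)}} = \frac{1}{-947791 + \frac{582}{869}} = \frac{1}{- \frac{823629797}{869}} = - \frac{869}{823629797}$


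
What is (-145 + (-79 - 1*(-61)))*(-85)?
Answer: 13855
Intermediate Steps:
(-145 + (-79 - 1*(-61)))*(-85) = (-145 + (-79 + 61))*(-85) = (-145 - 18)*(-85) = -163*(-85) = 13855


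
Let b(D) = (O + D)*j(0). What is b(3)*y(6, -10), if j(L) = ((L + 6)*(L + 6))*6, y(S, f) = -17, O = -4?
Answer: 3672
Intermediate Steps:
j(L) = 6*(6 + L)² (j(L) = ((6 + L)*(6 + L))*6 = (6 + L)²*6 = 6*(6 + L)²)
b(D) = -864 + 216*D (b(D) = (-4 + D)*(6*(6 + 0)²) = (-4 + D)*(6*6²) = (-4 + D)*(6*36) = (-4 + D)*216 = -864 + 216*D)
b(3)*y(6, -10) = (-864 + 216*3)*(-17) = (-864 + 648)*(-17) = -216*(-17) = 3672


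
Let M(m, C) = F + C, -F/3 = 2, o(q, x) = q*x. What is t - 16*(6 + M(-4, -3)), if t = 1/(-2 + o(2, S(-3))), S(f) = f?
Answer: 383/8 ≈ 47.875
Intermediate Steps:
t = -⅛ (t = 1/(-2 + 2*(-3)) = 1/(-2 - 6) = 1/(-8) = -⅛ ≈ -0.12500)
F = -6 (F = -3*2 = -6)
M(m, C) = -6 + C
t - 16*(6 + M(-4, -3)) = -⅛ - 16*(6 + (-6 - 3)) = -⅛ - 16*(6 - 9) = -⅛ - 16*(-3) = -⅛ - 4*(-12) = -⅛ + 48 = 383/8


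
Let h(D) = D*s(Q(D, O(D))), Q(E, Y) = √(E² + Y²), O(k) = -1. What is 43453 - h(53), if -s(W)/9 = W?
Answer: 43453 + 477*√2810 ≈ 68739.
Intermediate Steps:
s(W) = -9*W
h(D) = -9*D*√(1 + D²) (h(D) = D*(-9*√(D² + (-1)²)) = D*(-9*√(D² + 1)) = D*(-9*√(1 + D²)) = -9*D*√(1 + D²))
43453 - h(53) = 43453 - (-9)*53*√(1 + 53²) = 43453 - (-9)*53*√(1 + 2809) = 43453 - (-9)*53*√2810 = 43453 - (-477)*√2810 = 43453 + 477*√2810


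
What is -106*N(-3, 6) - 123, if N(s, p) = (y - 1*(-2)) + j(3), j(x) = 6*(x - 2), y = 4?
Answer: -1395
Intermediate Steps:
j(x) = -12 + 6*x (j(x) = 6*(-2 + x) = -12 + 6*x)
N(s, p) = 12 (N(s, p) = (4 - 1*(-2)) + (-12 + 6*3) = (4 + 2) + (-12 + 18) = 6 + 6 = 12)
-106*N(-3, 6) - 123 = -106*12 - 123 = -1272 - 123 = -1395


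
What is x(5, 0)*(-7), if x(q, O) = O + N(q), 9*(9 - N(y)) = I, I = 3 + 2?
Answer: -532/9 ≈ -59.111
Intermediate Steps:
I = 5
N(y) = 76/9 (N(y) = 9 - ⅑*5 = 9 - 5/9 = 76/9)
x(q, O) = 76/9 + O (x(q, O) = O + 76/9 = 76/9 + O)
x(5, 0)*(-7) = (76/9 + 0)*(-7) = (76/9)*(-7) = -532/9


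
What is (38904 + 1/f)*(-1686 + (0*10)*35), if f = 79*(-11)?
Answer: -56999571450/869 ≈ -6.5592e+7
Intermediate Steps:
f = -869
(38904 + 1/f)*(-1686 + (0*10)*35) = (38904 + 1/(-869))*(-1686 + (0*10)*35) = (38904 - 1/869)*(-1686 + 0*35) = 33807575*(-1686 + 0)/869 = (33807575/869)*(-1686) = -56999571450/869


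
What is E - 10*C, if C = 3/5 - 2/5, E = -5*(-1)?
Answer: 3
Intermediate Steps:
E = 5
C = 1/5 (C = 3*(1/5) - 2*1/5 = 3/5 - 2/5 = 1/5 ≈ 0.20000)
E - 10*C = 5 - 10*1/5 = 5 - 2 = 3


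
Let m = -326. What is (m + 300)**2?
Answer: 676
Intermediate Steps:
(m + 300)**2 = (-326 + 300)**2 = (-26)**2 = 676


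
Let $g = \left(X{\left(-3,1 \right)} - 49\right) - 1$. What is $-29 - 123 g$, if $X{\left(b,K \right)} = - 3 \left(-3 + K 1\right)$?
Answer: $5383$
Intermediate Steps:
$X{\left(b,K \right)} = 9 - 3 K$ ($X{\left(b,K \right)} = - 3 \left(-3 + K\right) = 9 - 3 K$)
$g = -44$ ($g = \left(\left(9 - 3\right) - 49\right) - 1 = \left(6 - 49\right) - 1 = -43 - 1 = -44$)
$-29 - 123 g = -29 - -5412 = -29 + 5412 = 5383$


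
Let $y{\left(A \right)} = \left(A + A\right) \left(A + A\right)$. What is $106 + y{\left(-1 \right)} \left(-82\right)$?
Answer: $-222$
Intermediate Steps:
$y{\left(A \right)} = 4 A^{2}$ ($y{\left(A \right)} = 2 A 2 A = 4 A^{2}$)
$106 + y{\left(-1 \right)} \left(-82\right) = 106 + 4 \left(-1\right)^{2} \left(-82\right) = 106 + 4 \cdot 1 \left(-82\right) = 106 + 4 \left(-82\right) = 106 - 328 = -222$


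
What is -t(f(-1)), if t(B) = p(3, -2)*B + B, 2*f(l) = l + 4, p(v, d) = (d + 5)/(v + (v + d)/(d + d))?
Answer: -69/22 ≈ -3.1364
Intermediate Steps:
p(v, d) = (5 + d)/(v + (d + v)/(2*d)) (p(v, d) = (5 + d)/(v + (d + v)/((2*d))) = (5 + d)/(v + (d + v)*(1/(2*d))) = (5 + d)/(v + (d + v)/(2*d)))
f(l) = 2 + l/2 (f(l) = (l + 4)/2 = (4 + l)/2 = 2 + l/2)
t(B) = 23*B/11 (t(B) = (2*(-2)*(5 - 2)/(-2 + 3 + 2*(-2)*3))*B + B = (2*(-2)*3/(-2 + 3 - 12))*B + B = (2*(-2)*3/(-11))*B + B = (2*(-2)*(-1/11)*3)*B + B = 12*B/11 + B = 23*B/11)
-t(f(-1)) = -23*(2 + (½)*(-1))/11 = -23*(2 - ½)/11 = -23*3/(11*2) = -1*69/22 = -69/22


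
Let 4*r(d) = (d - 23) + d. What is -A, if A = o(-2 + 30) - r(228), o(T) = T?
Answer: 321/4 ≈ 80.250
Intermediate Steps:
r(d) = -23/4 + d/2 (r(d) = ((d - 23) + d)/4 = ((-23 + d) + d)/4 = (-23 + 2*d)/4 = -23/4 + d/2)
A = -321/4 (A = (-2 + 30) - (-23/4 + (1/2)*228) = 28 - (-23/4 + 114) = 28 - 1*433/4 = 28 - 433/4 = -321/4 ≈ -80.250)
-A = -1*(-321/4) = 321/4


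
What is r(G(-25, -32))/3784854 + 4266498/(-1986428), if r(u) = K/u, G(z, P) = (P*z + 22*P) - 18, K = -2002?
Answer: -6055546127354/2819377485567 ≈ -2.1478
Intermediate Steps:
G(z, P) = -18 + 22*P + P*z (G(z, P) = (22*P + P*z) - 18 = -18 + 22*P + P*z)
r(u) = -2002/u
r(G(-25, -32))/3784854 + 4266498/(-1986428) = -2002/(-18 + 22*(-32) - 32*(-25))/3784854 + 4266498/(-1986428) = -2002/(-18 - 704 + 800)*(1/3784854) + 4266498*(-1/1986428) = -2002/78*(1/3784854) - 2133249/993214 = -2002*1/78*(1/3784854) - 2133249/993214 = -77/3*1/3784854 - 2133249/993214 = -77/11354562 - 2133249/993214 = -6055546127354/2819377485567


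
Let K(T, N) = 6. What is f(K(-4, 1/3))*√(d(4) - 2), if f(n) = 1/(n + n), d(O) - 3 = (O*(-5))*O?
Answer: I*√79/12 ≈ 0.74068*I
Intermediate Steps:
d(O) = 3 - 5*O² (d(O) = 3 + (O*(-5))*O = 3 + (-5*O)*O = 3 - 5*O²)
f(n) = 1/(2*n)
f(K(-4, 1/3))*√(d(4) - 2) = ((½)/6)*√((3 - 5*4²) - 2) = ((½)*(⅙))*√((3 - 5*16) - 2) = √((3 - 80) - 2)/12 = √(-77 - 2)/12 = √(-79)/12 = (I*√79)/12 = I*√79/12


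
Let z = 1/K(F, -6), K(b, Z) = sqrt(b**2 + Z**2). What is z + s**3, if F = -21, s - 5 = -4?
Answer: 1 + sqrt(53)/159 ≈ 1.0458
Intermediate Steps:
s = 1 (s = 5 - 4 = 1)
K(b, Z) = sqrt(Z**2 + b**2)
z = sqrt(53)/159 (z = 1/(sqrt((-6)**2 + (-21)**2)) = 1/(sqrt(36 + 441)) = 1/(sqrt(477)) = 1/(3*sqrt(53)) = sqrt(53)/159 ≈ 0.045787)
z + s**3 = sqrt(53)/159 + 1**3 = sqrt(53)/159 + 1 = 1 + sqrt(53)/159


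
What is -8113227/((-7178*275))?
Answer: 8113227/1973950 ≈ 4.1101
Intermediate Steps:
-8113227/((-7178*275)) = -8113227/(-1973950) = -8113227*(-1/1973950) = 8113227/1973950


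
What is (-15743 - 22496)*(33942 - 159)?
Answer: -1291828137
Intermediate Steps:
(-15743 - 22496)*(33942 - 159) = -38239*33783 = -1291828137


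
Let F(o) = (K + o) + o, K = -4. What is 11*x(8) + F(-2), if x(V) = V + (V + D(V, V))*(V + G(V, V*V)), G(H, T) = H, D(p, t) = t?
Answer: 2896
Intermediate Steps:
F(o) = -4 + 2*o (F(o) = (-4 + o) + o = -4 + 2*o)
x(V) = V + 4*V**2 (x(V) = V + (V + V)*(V + V) = V + (2*V)*(2*V) = V + 4*V**2)
11*x(8) + F(-2) = 11*(8*(1 + 4*8)) + (-4 + 2*(-2)) = 11*(8*(1 + 32)) + (-4 - 4) = 11*(8*33) - 8 = 11*264 - 8 = 2904 - 8 = 2896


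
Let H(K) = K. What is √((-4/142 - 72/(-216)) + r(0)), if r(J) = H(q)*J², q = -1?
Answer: √13845/213 ≈ 0.55242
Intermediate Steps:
r(J) = -J²
√((-4/142 - 72/(-216)) + r(0)) = √((-4/142 - 72/(-216)) - 1*0²) = √((-4*1/142 - 72*(-1/216)) - 1*0) = √((-2/71 + ⅓) + 0) = √(65/213 + 0) = √(65/213) = √13845/213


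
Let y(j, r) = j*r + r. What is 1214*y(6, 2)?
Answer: 16996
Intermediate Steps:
y(j, r) = r + j*r
1214*y(6, 2) = 1214*(2*(1 + 6)) = 1214*(2*7) = 1214*14 = 16996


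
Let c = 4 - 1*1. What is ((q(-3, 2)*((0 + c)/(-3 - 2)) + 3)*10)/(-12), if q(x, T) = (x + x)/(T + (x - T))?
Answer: -3/2 ≈ -1.5000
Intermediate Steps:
c = 3 (c = 4 - 1 = 3)
q(x, T) = 2 (q(x, T) = (2*x)/x = 2)
((q(-3, 2)*((0 + c)/(-3 - 2)) + 3)*10)/(-12) = ((2*((0 + 3)/(-3 - 2)) + 3)*10)/(-12) = ((2*(3/(-5)) + 3)*10)*(-1/12) = ((2*(3*(-⅕)) + 3)*10)*(-1/12) = ((2*(-⅗) + 3)*10)*(-1/12) = ((-6/5 + 3)*10)*(-1/12) = ((9/5)*10)*(-1/12) = 18*(-1/12) = -3/2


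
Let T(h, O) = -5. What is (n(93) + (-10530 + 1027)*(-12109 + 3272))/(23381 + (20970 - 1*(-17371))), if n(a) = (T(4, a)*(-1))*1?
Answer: 13996336/10287 ≈ 1360.6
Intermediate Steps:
n(a) = 5 (n(a) = -5*(-1)*1 = 5*1 = 5)
(n(93) + (-10530 + 1027)*(-12109 + 3272))/(23381 + (20970 - 1*(-17371))) = (5 + (-10530 + 1027)*(-12109 + 3272))/(23381 + (20970 - 1*(-17371))) = (5 - 9503*(-8837))/(23381 + (20970 + 17371)) = (5 + 83978011)/(23381 + 38341) = 83978016/61722 = 83978016*(1/61722) = 13996336/10287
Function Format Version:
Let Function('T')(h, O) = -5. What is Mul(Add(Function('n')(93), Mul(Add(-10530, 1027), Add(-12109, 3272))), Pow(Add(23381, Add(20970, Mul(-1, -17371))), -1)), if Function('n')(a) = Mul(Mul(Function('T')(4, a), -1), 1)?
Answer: Rational(13996336, 10287) ≈ 1360.6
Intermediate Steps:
Function('n')(a) = 5 (Function('n')(a) = Mul(Mul(-5, -1), 1) = Mul(5, 1) = 5)
Mul(Add(Function('n')(93), Mul(Add(-10530, 1027), Add(-12109, 3272))), Pow(Add(23381, Add(20970, Mul(-1, -17371))), -1)) = Mul(Add(5, Mul(Add(-10530, 1027), Add(-12109, 3272))), Pow(Add(23381, Add(20970, Mul(-1, -17371))), -1)) = Mul(Add(5, Mul(-9503, -8837)), Pow(Add(23381, Add(20970, 17371)), -1)) = Mul(Add(5, 83978011), Pow(Add(23381, 38341), -1)) = Mul(83978016, Pow(61722, -1)) = Mul(83978016, Rational(1, 61722)) = Rational(13996336, 10287)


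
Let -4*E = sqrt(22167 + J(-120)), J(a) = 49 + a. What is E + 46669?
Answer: 46669 - sqrt(1381) ≈ 46632.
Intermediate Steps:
E = -sqrt(1381) (E = -sqrt(22167 + (49 - 120))/4 = -sqrt(22167 - 71)/4 = -sqrt(1381) ≈ -37.162)
E + 46669 = -sqrt(1381) + 46669 = 46669 - sqrt(1381)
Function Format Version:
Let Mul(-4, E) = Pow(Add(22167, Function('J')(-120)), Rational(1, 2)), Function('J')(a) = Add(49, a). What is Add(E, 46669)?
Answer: Add(46669, Mul(-1, Pow(1381, Rational(1, 2)))) ≈ 46632.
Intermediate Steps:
E = Mul(-1, Pow(1381, Rational(1, 2))) (E = Mul(Rational(-1, 4), Pow(Add(22167, Add(49, -120)), Rational(1, 2))) = Mul(Rational(-1, 4), Pow(Add(22167, -71), Rational(1, 2))) = Mul(Rational(-1, 4), Pow(22096, Rational(1, 2))) = Mul(Rational(-1, 4), Mul(4, Pow(1381, Rational(1, 2)))) = Mul(-1, Pow(1381, Rational(1, 2))) ≈ -37.162)
Add(E, 46669) = Add(Mul(-1, Pow(1381, Rational(1, 2))), 46669) = Add(46669, Mul(-1, Pow(1381, Rational(1, 2))))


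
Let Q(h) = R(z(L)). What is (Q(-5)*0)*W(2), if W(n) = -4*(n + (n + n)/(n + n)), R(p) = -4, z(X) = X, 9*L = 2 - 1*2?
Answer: 0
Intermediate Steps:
L = 0 (L = (2 - 1*2)/9 = (2 - 2)/9 = (⅑)*0 = 0)
Q(h) = -4
W(n) = -4 - 4*n (W(n) = -4*(n + (2*n)/((2*n))) = -4*(n + (2*n)*(1/(2*n))) = -4*(n + 1) = -4*(1 + n) = -4 - 4*n)
(Q(-5)*0)*W(2) = (-4*0)*(-4 - 4*2) = 0*(-4 - 8) = 0*(-12) = 0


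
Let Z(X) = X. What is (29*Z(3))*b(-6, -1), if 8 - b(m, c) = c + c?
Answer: 870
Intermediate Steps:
b(m, c) = 8 - 2*c (b(m, c) = 8 - (c + c) = 8 - 2*c)
(29*Z(3))*b(-6, -1) = (29*3)*(8 - 2*(-1)) = 87*(8 + 2) = 87*10 = 870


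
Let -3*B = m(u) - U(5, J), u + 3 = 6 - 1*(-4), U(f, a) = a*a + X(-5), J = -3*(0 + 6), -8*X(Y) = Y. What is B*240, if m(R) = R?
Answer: 25410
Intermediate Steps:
X(Y) = -Y/8
J = -18 (J = -3*6 = -18)
U(f, a) = 5/8 + a² (U(f, a) = a*a - ⅛*(-5) = a² + 5/8 = 5/8 + a²)
u = 7 (u = -3 + (6 - 1*(-4)) = -3 + (6 + 4) = -3 + 10 = 7)
B = 847/8 (B = -(7 - (5/8 + (-18)²))/3 = -(7 - (5/8 + 324))/3 = -(7 - 1*2597/8)/3 = -(7 - 2597/8)/3 = -⅓*(-2541/8) = 847/8 ≈ 105.88)
B*240 = (847/8)*240 = 25410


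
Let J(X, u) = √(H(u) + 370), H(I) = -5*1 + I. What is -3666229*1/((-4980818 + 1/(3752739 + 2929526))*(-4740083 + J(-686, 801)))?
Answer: -16589419495315197265/106831227873504544304568141 - 3499816246955*√1166/106831227873504544304568141 ≈ -1.5529e-7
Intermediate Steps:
H(I) = -5 + I
J(X, u) = √(365 + u) (J(X, u) = √((-5 + u) + 370) = √(365 + u))
-3666229*1/((-4980818 + 1/(3752739 + 2929526))*(-4740083 + J(-686, 801))) = -3666229*1/((-4980818 + 1/(3752739 + 2929526))*(-4740083 + √(365 + 801))) = -3666229*1/((-4980818 + 1/6682265)*(-4740083 + √1166)) = -3666229*(-6682265/(33283145792769*(-4740083 + √1166))) = -3666229/(157764873558825859827/6682265 - 33283145792769*√1166/6682265)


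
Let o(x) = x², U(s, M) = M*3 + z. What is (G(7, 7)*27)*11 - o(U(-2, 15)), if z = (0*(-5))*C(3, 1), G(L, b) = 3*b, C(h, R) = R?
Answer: 4212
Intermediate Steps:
z = 0 (z = (0*(-5))*1 = 0*1 = 0)
U(s, M) = 3*M (U(s, M) = M*3 + 0 = 3*M + 0 = 3*M)
(G(7, 7)*27)*11 - o(U(-2, 15)) = ((3*7)*27)*11 - (3*15)² = (21*27)*11 - 1*45² = 567*11 - 1*2025 = 6237 - 2025 = 4212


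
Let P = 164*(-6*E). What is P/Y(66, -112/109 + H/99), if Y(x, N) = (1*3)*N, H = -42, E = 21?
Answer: 1769724/373 ≈ 4744.6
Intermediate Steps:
Y(x, N) = 3*N
P = -20664 (P = 164*(-6*21) = 164*(-126) = -20664)
P/Y(66, -112/109 + H/99) = -20664*1/(3*(-112/109 - 42/99)) = -20664*1/(3*(-112*1/109 - 42*1/99)) = -20664*1/(3*(-112/109 - 14/33)) = -20664/(3*(-5222/3597)) = -20664/(-5222/1199) = -20664*(-1199/5222) = 1769724/373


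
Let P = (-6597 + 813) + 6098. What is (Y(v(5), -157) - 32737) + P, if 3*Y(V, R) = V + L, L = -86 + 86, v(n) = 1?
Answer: -97268/3 ≈ -32423.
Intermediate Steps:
L = 0
Y(V, R) = V/3 (Y(V, R) = (V + 0)/3 = V/3)
P = 314 (P = -5784 + 6098 = 314)
(Y(v(5), -157) - 32737) + P = ((1/3)*1 - 32737) + 314 = (1/3 - 32737) + 314 = -98210/3 + 314 = -97268/3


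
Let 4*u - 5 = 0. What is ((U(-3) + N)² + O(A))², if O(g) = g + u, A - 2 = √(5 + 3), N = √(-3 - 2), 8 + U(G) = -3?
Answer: (13 + 4*(11 - I*√5)² + 8*√2)²/16 ≈ 12483.0 - 12011.0*I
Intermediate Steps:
u = 5/4 (u = 5/4 + (¼)*0 = 5/4 + 0 = 5/4 ≈ 1.2500)
U(G) = -11 (U(G) = -8 - 3 = -11)
N = I*√5 (N = √(-5) = I*√5 ≈ 2.2361*I)
A = 2 + 2*√2 (A = 2 + √(5 + 3) = 2 + √8 = 2 + 2*√2 ≈ 4.8284)
O(g) = 5/4 + g (O(g) = g + 5/4 = 5/4 + g)
((U(-3) + N)² + O(A))² = ((-11 + I*√5)² + (5/4 + (2 + 2*√2)))² = ((-11 + I*√5)² + (13/4 + 2*√2))² = (13/4 + (-11 + I*√5)² + 2*√2)²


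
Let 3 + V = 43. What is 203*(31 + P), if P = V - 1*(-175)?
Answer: 49938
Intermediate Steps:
V = 40 (V = -3 + 43 = 40)
P = 215 (P = 40 - 1*(-175) = 40 + 175 = 215)
203*(31 + P) = 203*(31 + 215) = 203*246 = 49938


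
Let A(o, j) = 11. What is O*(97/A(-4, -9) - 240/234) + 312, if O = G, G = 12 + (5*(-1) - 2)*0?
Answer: 57988/143 ≈ 405.51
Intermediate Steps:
G = 12 (G = 12 + (-5 - 2)*0 = 12 - 7*0 = 12 + 0 = 12)
O = 12
O*(97/A(-4, -9) - 240/234) + 312 = 12*(97/11 - 240/234) + 312 = 12*(97*(1/11) - 240*1/234) + 312 = 12*(97/11 - 40/39) + 312 = 12*(3343/429) + 312 = 13372/143 + 312 = 57988/143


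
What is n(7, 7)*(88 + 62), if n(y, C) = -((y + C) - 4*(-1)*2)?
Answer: -3300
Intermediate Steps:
n(y, C) = -8 - C - y (n(y, C) = -((C + y) + 4*2) = -((C + y) + 8) = -(8 + C + y) = -8 - C - y)
n(7, 7)*(88 + 62) = (-8 - 1*7 - 1*7)*(88 + 62) = (-8 - 7 - 7)*150 = -22*150 = -3300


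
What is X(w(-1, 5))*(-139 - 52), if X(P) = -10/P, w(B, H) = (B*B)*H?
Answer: 382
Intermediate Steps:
w(B, H) = H*B² (w(B, H) = B²*H = H*B²)
X(w(-1, 5))*(-139 - 52) = (-10/(5*(-1)²))*(-139 - 52) = -10/(5*1)*(-191) = -10/5*(-191) = -10*⅕*(-191) = -2*(-191) = 382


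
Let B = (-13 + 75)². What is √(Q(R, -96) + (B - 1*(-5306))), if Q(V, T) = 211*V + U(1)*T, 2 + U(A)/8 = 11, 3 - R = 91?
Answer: I*√16330 ≈ 127.79*I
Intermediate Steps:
R = -88 (R = 3 - 1*91 = 3 - 91 = -88)
U(A) = 72 (U(A) = -16 + 8*11 = -16 + 88 = 72)
B = 3844 (B = 62² = 3844)
Q(V, T) = 72*T + 211*V (Q(V, T) = 211*V + 72*T = 72*T + 211*V)
√(Q(R, -96) + (B - 1*(-5306))) = √((72*(-96) + 211*(-88)) + (3844 - 1*(-5306))) = √((-6912 - 18568) + (3844 + 5306)) = √(-25480 + 9150) = √(-16330) = I*√16330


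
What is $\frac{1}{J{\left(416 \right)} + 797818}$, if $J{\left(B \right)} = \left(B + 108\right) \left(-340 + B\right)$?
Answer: $\frac{1}{837642} \approx 1.1938 \cdot 10^{-6}$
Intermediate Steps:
$J{\left(B \right)} = \left(-340 + B\right) \left(108 + B\right)$ ($J{\left(B \right)} = \left(108 + B\right) \left(-340 + B\right) = \left(-340 + B\right) \left(108 + B\right)$)
$\frac{1}{J{\left(416 \right)} + 797818} = \frac{1}{\left(-36720 + 416^{2} - 96512\right) + 797818} = \frac{1}{\left(-36720 + 173056 - 96512\right) + 797818} = \frac{1}{39824 + 797818} = \frac{1}{837642}$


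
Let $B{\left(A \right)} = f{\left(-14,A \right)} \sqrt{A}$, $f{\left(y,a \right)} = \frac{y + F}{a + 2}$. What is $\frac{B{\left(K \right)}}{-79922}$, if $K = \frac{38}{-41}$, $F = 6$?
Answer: $\frac{i \sqrt{1558}}{439571} \approx 8.9796 \cdot 10^{-5} i$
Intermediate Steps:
$K = - \frac{38}{41}$ ($K = 38 \left(- \frac{1}{41}\right) = - \frac{38}{41} \approx -0.92683$)
$f{\left(y,a \right)} = \frac{6 + y}{2 + a}$ ($f{\left(y,a \right)} = \frac{y + 6}{a + 2} = \frac{6 + y}{2 + a}$)
$B{\left(A \right)} = - \frac{8 \sqrt{A}}{2 + A}$ ($B{\left(A \right)} = \frac{6 - 14}{2 + A} \sqrt{A} = \frac{1}{2 + A} \left(-8\right) \sqrt{A} = - \frac{8}{2 + A} \sqrt{A} = - \frac{8 \sqrt{A}}{2 + A}$)
$\frac{B{\left(K \right)}}{-79922} = \frac{\left(-8\right) \sqrt{- \frac{38}{41}} \frac{1}{2 - \frac{38}{41}}}{-79922} = - \frac{8 \frac{i \sqrt{1558}}{41}}{\frac{44}{41}} \left(- \frac{1}{79922}\right) = \left(-8\right) \frac{i \sqrt{1558}}{41} \cdot \frac{41}{44} \left(- \frac{1}{79922}\right) = - \frac{2 i \sqrt{1558}}{11} \left(- \frac{1}{79922}\right) = \frac{i \sqrt{1558}}{439571}$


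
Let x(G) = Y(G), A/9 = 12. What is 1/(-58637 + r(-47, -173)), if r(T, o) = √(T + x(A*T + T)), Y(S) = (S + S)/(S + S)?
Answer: -58637/3438297815 - I*√46/3438297815 ≈ -1.7054e-5 - 1.9726e-9*I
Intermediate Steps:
A = 108 (A = 9*12 = 108)
Y(S) = 1 (Y(S) = (2*S)/((2*S)) = (2*S)*(1/(2*S)) = 1)
x(G) = 1
r(T, o) = √(1 + T) (r(T, o) = √(T + 1) = √(1 + T))
1/(-58637 + r(-47, -173)) = 1/(-58637 + √(1 - 47)) = 1/(-58637 + √(-46)) = 1/(-58637 + I*√46)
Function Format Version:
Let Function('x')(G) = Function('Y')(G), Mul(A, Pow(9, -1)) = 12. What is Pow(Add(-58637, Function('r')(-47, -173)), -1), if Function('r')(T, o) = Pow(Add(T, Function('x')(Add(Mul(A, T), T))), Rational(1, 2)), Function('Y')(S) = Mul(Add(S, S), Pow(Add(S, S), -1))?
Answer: Add(Rational(-58637, 3438297815), Mul(Rational(-1, 3438297815), I, Pow(46, Rational(1, 2)))) ≈ Add(-1.7054e-5, Mul(-1.9726e-9, I))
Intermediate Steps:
A = 108 (A = Mul(9, 12) = 108)
Function('Y')(S) = 1 (Function('Y')(S) = Mul(Mul(2, S), Pow(Mul(2, S), -1)) = Mul(Mul(2, S), Mul(Rational(1, 2), Pow(S, -1))) = 1)
Function('x')(G) = 1
Function('r')(T, o) = Pow(Add(1, T), Rational(1, 2)) (Function('r')(T, o) = Pow(Add(T, 1), Rational(1, 2)) = Pow(Add(1, T), Rational(1, 2)))
Pow(Add(-58637, Function('r')(-47, -173)), -1) = Pow(Add(-58637, Pow(Add(1, -47), Rational(1, 2))), -1) = Pow(Add(-58637, Pow(-46, Rational(1, 2))), -1) = Pow(Add(-58637, Mul(I, Pow(46, Rational(1, 2)))), -1)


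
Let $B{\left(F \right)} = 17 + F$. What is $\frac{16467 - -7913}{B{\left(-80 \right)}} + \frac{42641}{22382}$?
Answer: $- \frac{542986777}{1410066} \approx -385.08$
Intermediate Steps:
$\frac{16467 - -7913}{B{\left(-80 \right)}} + \frac{42641}{22382} = \frac{16467 - -7913}{17 - 80} + \frac{42641}{22382} = \frac{16467 + 7913}{-63} + 42641 \cdot \frac{1}{22382} = 24380 \left(- \frac{1}{63}\right) + \frac{42641}{22382} = - \frac{24380}{63} + \frac{42641}{22382} = - \frac{542986777}{1410066}$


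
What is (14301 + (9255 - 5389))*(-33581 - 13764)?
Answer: -860116615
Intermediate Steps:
(14301 + (9255 - 5389))*(-33581 - 13764) = (14301 + 3866)*(-47345) = 18167*(-47345) = -860116615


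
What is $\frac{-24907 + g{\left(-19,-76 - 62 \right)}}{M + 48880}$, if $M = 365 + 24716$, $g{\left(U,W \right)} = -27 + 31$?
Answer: $- \frac{24903}{73961} \approx -0.3367$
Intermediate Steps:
$g{\left(U,W \right)} = 4$
$M = 25081$
$\frac{-24907 + g{\left(-19,-76 - 62 \right)}}{M + 48880} = \frac{-24907 + 4}{25081 + 48880} = - \frac{24903}{73961}$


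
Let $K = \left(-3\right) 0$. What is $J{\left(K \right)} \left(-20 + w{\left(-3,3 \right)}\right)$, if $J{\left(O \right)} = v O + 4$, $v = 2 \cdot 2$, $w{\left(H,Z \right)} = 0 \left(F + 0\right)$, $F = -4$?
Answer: $-80$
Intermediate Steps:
$w{\left(H,Z \right)} = 0$ ($w{\left(H,Z \right)} = 0 \left(-4 + 0\right) = 0 \left(-4\right) = 0$)
$v = 4$
$K = 0$
$J{\left(O \right)} = 4 + 4 O$ ($J{\left(O \right)} = 4 O + 4 = 4 + 4 O$)
$J{\left(K \right)} \left(-20 + w{\left(-3,3 \right)}\right) = \left(4 + 4 \cdot 0\right) \left(-20 + 0\right) = \left(4 + 0\right) \left(-20\right) = 4 \left(-20\right) = -80$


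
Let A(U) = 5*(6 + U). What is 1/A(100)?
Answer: 1/530 ≈ 0.0018868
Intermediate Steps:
A(U) = 30 + 5*U
1/A(100) = 1/(30 + 5*100) = 1/(30 + 500) = 1/530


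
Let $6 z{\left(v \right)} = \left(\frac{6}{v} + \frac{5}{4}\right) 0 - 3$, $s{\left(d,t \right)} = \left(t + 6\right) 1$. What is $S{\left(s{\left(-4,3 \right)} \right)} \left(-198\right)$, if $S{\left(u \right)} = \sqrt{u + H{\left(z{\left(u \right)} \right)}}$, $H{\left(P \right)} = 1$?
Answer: $- 198 \sqrt{10} \approx -626.13$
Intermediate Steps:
$s{\left(d,t \right)} = 6 + t$ ($s{\left(d,t \right)} = \left(6 + t\right) 1 = 6 + t$)
$z{\left(v \right)} = - \frac{1}{2}$ ($z{\left(v \right)} = \frac{\left(\frac{6}{v} + \frac{5}{4}\right) 0 - 3}{6} = \frac{\left(\frac{5}{4} + \frac{6}{v}\right) 0 - 3}{6} = \frac{0 - 3}{6} = \frac{1}{6} \left(-3\right) = - \frac{1}{2}$)
$S{\left(u \right)} = \sqrt{1 + u}$ ($S{\left(u \right)} = \sqrt{u + 1} = \sqrt{1 + u}$)
$S{\left(s{\left(-4,3 \right)} \right)} \left(-198\right) = \sqrt{1 + \left(6 + 3\right)} \left(-198\right) = \sqrt{1 + 9} \left(-198\right) = \sqrt{10} \left(-198\right) = - 198 \sqrt{10}$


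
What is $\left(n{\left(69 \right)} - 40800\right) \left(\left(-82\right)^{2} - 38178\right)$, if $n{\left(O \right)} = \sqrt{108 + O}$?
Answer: $1283323200 - 31454 \sqrt{177} \approx 1.2829 \cdot 10^{9}$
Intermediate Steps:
$\left(n{\left(69 \right)} - 40800\right) \left(\left(-82\right)^{2} - 38178\right) = \left(\sqrt{108 + 69} - 40800\right) \left(\left(-82\right)^{2} - 38178\right) = \left(\sqrt{177} - 40800\right) \left(6724 - 38178\right) = \left(-40800 + \sqrt{177}\right) \left(-31454\right) = 1283323200 - 31454 \sqrt{177}$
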